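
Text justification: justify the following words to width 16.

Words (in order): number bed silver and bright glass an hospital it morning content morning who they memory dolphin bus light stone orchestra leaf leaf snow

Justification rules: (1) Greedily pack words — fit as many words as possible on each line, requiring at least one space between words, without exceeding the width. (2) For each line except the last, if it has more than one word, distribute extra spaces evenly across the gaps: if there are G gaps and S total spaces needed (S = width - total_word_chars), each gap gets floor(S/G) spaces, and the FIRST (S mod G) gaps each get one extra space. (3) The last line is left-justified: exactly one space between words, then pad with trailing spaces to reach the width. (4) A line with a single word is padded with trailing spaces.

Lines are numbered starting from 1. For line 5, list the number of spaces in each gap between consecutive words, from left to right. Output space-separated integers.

Line 1: ['number', 'bed'] (min_width=10, slack=6)
Line 2: ['silver', 'and'] (min_width=10, slack=6)
Line 3: ['bright', 'glass', 'an'] (min_width=15, slack=1)
Line 4: ['hospital', 'it'] (min_width=11, slack=5)
Line 5: ['morning', 'content'] (min_width=15, slack=1)
Line 6: ['morning', 'who', 'they'] (min_width=16, slack=0)
Line 7: ['memory', 'dolphin'] (min_width=14, slack=2)
Line 8: ['bus', 'light', 'stone'] (min_width=15, slack=1)
Line 9: ['orchestra', 'leaf'] (min_width=14, slack=2)
Line 10: ['leaf', 'snow'] (min_width=9, slack=7)

Answer: 2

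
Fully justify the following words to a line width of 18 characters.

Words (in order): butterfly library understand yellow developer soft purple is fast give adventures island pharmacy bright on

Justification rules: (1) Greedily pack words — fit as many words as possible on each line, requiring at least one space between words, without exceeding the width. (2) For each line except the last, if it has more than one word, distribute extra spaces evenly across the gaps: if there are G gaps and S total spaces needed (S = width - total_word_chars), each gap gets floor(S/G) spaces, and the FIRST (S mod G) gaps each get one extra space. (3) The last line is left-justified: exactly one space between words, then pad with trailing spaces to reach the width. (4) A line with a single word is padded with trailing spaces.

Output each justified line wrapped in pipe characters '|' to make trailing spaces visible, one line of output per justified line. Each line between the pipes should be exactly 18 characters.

Answer: |butterfly  library|
|understand  yellow|
|developer     soft|
|purple   is   fast|
|give    adventures|
|island    pharmacy|
|bright on         |

Derivation:
Line 1: ['butterfly', 'library'] (min_width=17, slack=1)
Line 2: ['understand', 'yellow'] (min_width=17, slack=1)
Line 3: ['developer', 'soft'] (min_width=14, slack=4)
Line 4: ['purple', 'is', 'fast'] (min_width=14, slack=4)
Line 5: ['give', 'adventures'] (min_width=15, slack=3)
Line 6: ['island', 'pharmacy'] (min_width=15, slack=3)
Line 7: ['bright', 'on'] (min_width=9, slack=9)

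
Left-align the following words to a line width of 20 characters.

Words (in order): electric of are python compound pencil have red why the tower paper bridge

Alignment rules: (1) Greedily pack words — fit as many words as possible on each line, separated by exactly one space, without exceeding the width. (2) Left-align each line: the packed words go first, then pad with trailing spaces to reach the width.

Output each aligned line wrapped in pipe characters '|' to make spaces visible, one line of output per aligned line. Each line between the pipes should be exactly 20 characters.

Line 1: ['electric', 'of', 'are'] (min_width=15, slack=5)
Line 2: ['python', 'compound'] (min_width=15, slack=5)
Line 3: ['pencil', 'have', 'red', 'why'] (min_width=19, slack=1)
Line 4: ['the', 'tower', 'paper'] (min_width=15, slack=5)
Line 5: ['bridge'] (min_width=6, slack=14)

Answer: |electric of are     |
|python compound     |
|pencil have red why |
|the tower paper     |
|bridge              |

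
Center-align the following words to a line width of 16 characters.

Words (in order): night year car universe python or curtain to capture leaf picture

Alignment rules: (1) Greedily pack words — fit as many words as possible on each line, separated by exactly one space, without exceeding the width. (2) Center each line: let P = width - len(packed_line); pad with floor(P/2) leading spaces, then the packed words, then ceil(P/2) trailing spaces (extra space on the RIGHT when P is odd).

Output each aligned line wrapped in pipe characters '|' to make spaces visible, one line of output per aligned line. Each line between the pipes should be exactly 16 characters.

Line 1: ['night', 'year', 'car'] (min_width=14, slack=2)
Line 2: ['universe', 'python'] (min_width=15, slack=1)
Line 3: ['or', 'curtain', 'to'] (min_width=13, slack=3)
Line 4: ['capture', 'leaf'] (min_width=12, slack=4)
Line 5: ['picture'] (min_width=7, slack=9)

Answer: | night year car |
|universe python |
| or curtain to  |
|  capture leaf  |
|    picture     |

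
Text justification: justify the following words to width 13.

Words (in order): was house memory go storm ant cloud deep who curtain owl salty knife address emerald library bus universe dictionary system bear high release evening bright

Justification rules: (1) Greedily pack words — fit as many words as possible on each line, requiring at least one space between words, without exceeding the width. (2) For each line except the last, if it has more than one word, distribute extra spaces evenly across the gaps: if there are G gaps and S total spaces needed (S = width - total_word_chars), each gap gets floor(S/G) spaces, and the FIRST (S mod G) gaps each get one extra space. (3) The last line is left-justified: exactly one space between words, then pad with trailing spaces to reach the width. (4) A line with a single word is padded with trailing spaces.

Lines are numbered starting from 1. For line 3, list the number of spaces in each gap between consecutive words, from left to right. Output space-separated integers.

Line 1: ['was', 'house'] (min_width=9, slack=4)
Line 2: ['memory', 'go'] (min_width=9, slack=4)
Line 3: ['storm', 'ant'] (min_width=9, slack=4)
Line 4: ['cloud', 'deep'] (min_width=10, slack=3)
Line 5: ['who', 'curtain'] (min_width=11, slack=2)
Line 6: ['owl', 'salty'] (min_width=9, slack=4)
Line 7: ['knife', 'address'] (min_width=13, slack=0)
Line 8: ['emerald'] (min_width=7, slack=6)
Line 9: ['library', 'bus'] (min_width=11, slack=2)
Line 10: ['universe'] (min_width=8, slack=5)
Line 11: ['dictionary'] (min_width=10, slack=3)
Line 12: ['system', 'bear'] (min_width=11, slack=2)
Line 13: ['high', 'release'] (min_width=12, slack=1)
Line 14: ['evening'] (min_width=7, slack=6)
Line 15: ['bright'] (min_width=6, slack=7)

Answer: 5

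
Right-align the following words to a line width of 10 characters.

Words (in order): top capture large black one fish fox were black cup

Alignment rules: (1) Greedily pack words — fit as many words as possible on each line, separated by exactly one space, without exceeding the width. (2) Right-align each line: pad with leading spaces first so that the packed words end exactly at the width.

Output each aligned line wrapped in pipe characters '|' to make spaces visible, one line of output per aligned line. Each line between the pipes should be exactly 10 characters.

Answer: |       top|
|   capture|
|     large|
| black one|
|  fish fox|
|were black|
|       cup|

Derivation:
Line 1: ['top'] (min_width=3, slack=7)
Line 2: ['capture'] (min_width=7, slack=3)
Line 3: ['large'] (min_width=5, slack=5)
Line 4: ['black', 'one'] (min_width=9, slack=1)
Line 5: ['fish', 'fox'] (min_width=8, slack=2)
Line 6: ['were', 'black'] (min_width=10, slack=0)
Line 7: ['cup'] (min_width=3, slack=7)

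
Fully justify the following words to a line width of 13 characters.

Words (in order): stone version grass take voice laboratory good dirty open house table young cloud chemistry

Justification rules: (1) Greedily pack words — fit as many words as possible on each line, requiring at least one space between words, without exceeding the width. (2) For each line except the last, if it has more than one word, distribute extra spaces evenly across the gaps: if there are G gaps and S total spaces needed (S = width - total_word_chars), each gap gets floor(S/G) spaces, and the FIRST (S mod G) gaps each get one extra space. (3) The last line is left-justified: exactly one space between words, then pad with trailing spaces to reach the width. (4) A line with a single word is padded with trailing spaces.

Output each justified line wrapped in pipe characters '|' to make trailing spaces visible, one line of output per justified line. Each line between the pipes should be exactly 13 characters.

Line 1: ['stone', 'version'] (min_width=13, slack=0)
Line 2: ['grass', 'take'] (min_width=10, slack=3)
Line 3: ['voice'] (min_width=5, slack=8)
Line 4: ['laboratory'] (min_width=10, slack=3)
Line 5: ['good', 'dirty'] (min_width=10, slack=3)
Line 6: ['open', 'house'] (min_width=10, slack=3)
Line 7: ['table', 'young'] (min_width=11, slack=2)
Line 8: ['cloud'] (min_width=5, slack=8)
Line 9: ['chemistry'] (min_width=9, slack=4)

Answer: |stone version|
|grass    take|
|voice        |
|laboratory   |
|good    dirty|
|open    house|
|table   young|
|cloud        |
|chemistry    |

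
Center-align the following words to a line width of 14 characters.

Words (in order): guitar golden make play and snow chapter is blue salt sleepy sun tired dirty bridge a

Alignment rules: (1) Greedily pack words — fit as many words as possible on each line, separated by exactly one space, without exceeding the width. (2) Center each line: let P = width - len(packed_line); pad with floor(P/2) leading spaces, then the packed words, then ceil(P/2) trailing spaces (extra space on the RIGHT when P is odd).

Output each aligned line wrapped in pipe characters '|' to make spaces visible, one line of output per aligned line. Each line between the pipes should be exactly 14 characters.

Answer: |guitar golden |
|make play and |
| snow chapter |
| is blue salt |
|  sleepy sun  |
| tired dirty  |
|   bridge a   |

Derivation:
Line 1: ['guitar', 'golden'] (min_width=13, slack=1)
Line 2: ['make', 'play', 'and'] (min_width=13, slack=1)
Line 3: ['snow', 'chapter'] (min_width=12, slack=2)
Line 4: ['is', 'blue', 'salt'] (min_width=12, slack=2)
Line 5: ['sleepy', 'sun'] (min_width=10, slack=4)
Line 6: ['tired', 'dirty'] (min_width=11, slack=3)
Line 7: ['bridge', 'a'] (min_width=8, slack=6)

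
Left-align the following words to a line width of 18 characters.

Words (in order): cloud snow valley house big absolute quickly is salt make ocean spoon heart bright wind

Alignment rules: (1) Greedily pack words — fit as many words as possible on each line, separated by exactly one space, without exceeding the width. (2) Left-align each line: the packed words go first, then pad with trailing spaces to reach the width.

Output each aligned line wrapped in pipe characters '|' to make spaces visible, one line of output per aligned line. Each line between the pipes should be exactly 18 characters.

Line 1: ['cloud', 'snow', 'valley'] (min_width=17, slack=1)
Line 2: ['house', 'big', 'absolute'] (min_width=18, slack=0)
Line 3: ['quickly', 'is', 'salt'] (min_width=15, slack=3)
Line 4: ['make', 'ocean', 'spoon'] (min_width=16, slack=2)
Line 5: ['heart', 'bright', 'wind'] (min_width=17, slack=1)

Answer: |cloud snow valley |
|house big absolute|
|quickly is salt   |
|make ocean spoon  |
|heart bright wind |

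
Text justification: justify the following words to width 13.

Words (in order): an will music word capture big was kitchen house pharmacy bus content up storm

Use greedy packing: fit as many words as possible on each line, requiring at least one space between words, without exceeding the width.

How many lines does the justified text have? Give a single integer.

Line 1: ['an', 'will', 'music'] (min_width=13, slack=0)
Line 2: ['word', 'capture'] (min_width=12, slack=1)
Line 3: ['big', 'was'] (min_width=7, slack=6)
Line 4: ['kitchen', 'house'] (min_width=13, slack=0)
Line 5: ['pharmacy', 'bus'] (min_width=12, slack=1)
Line 6: ['content', 'up'] (min_width=10, slack=3)
Line 7: ['storm'] (min_width=5, slack=8)
Total lines: 7

Answer: 7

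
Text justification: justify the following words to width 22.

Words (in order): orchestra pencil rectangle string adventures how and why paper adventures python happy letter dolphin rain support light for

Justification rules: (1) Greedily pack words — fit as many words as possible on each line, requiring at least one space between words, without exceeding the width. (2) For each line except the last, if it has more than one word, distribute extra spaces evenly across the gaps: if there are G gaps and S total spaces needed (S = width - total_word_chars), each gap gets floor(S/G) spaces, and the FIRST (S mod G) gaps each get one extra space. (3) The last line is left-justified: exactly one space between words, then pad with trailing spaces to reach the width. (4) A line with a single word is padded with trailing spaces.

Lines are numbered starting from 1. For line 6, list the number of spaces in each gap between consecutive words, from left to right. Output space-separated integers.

Line 1: ['orchestra', 'pencil'] (min_width=16, slack=6)
Line 2: ['rectangle', 'string'] (min_width=16, slack=6)
Line 3: ['adventures', 'how', 'and', 'why'] (min_width=22, slack=0)
Line 4: ['paper', 'adventures'] (min_width=16, slack=6)
Line 5: ['python', 'happy', 'letter'] (min_width=19, slack=3)
Line 6: ['dolphin', 'rain', 'support'] (min_width=20, slack=2)
Line 7: ['light', 'for'] (min_width=9, slack=13)

Answer: 2 2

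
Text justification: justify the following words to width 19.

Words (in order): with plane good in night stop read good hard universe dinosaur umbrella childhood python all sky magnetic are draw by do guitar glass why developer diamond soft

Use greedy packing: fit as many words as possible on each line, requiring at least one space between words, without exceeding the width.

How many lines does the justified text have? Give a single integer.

Line 1: ['with', 'plane', 'good', 'in'] (min_width=18, slack=1)
Line 2: ['night', 'stop', 'read'] (min_width=15, slack=4)
Line 3: ['good', 'hard', 'universe'] (min_width=18, slack=1)
Line 4: ['dinosaur', 'umbrella'] (min_width=17, slack=2)
Line 5: ['childhood', 'python'] (min_width=16, slack=3)
Line 6: ['all', 'sky', 'magnetic'] (min_width=16, slack=3)
Line 7: ['are', 'draw', 'by', 'do'] (min_width=14, slack=5)
Line 8: ['guitar', 'glass', 'why'] (min_width=16, slack=3)
Line 9: ['developer', 'diamond'] (min_width=17, slack=2)
Line 10: ['soft'] (min_width=4, slack=15)
Total lines: 10

Answer: 10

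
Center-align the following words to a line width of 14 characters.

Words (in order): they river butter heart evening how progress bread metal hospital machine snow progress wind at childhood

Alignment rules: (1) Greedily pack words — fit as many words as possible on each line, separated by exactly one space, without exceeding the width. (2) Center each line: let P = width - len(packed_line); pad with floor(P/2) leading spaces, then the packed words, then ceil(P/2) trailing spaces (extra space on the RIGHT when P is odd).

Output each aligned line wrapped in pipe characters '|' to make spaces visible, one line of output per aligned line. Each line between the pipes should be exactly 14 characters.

Answer: |  they river  |
| butter heart |
| evening how  |
|progress bread|
|metal hospital|
| machine snow |
|progress wind |
| at childhood |

Derivation:
Line 1: ['they', 'river'] (min_width=10, slack=4)
Line 2: ['butter', 'heart'] (min_width=12, slack=2)
Line 3: ['evening', 'how'] (min_width=11, slack=3)
Line 4: ['progress', 'bread'] (min_width=14, slack=0)
Line 5: ['metal', 'hospital'] (min_width=14, slack=0)
Line 6: ['machine', 'snow'] (min_width=12, slack=2)
Line 7: ['progress', 'wind'] (min_width=13, slack=1)
Line 8: ['at', 'childhood'] (min_width=12, slack=2)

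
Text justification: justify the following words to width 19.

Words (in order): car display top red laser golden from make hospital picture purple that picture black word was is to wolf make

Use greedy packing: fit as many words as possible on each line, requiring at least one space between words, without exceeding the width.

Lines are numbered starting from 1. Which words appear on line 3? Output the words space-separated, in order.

Line 1: ['car', 'display', 'top', 'red'] (min_width=19, slack=0)
Line 2: ['laser', 'golden', 'from'] (min_width=17, slack=2)
Line 3: ['make', 'hospital'] (min_width=13, slack=6)
Line 4: ['picture', 'purple', 'that'] (min_width=19, slack=0)
Line 5: ['picture', 'black', 'word'] (min_width=18, slack=1)
Line 6: ['was', 'is', 'to', 'wolf', 'make'] (min_width=19, slack=0)

Answer: make hospital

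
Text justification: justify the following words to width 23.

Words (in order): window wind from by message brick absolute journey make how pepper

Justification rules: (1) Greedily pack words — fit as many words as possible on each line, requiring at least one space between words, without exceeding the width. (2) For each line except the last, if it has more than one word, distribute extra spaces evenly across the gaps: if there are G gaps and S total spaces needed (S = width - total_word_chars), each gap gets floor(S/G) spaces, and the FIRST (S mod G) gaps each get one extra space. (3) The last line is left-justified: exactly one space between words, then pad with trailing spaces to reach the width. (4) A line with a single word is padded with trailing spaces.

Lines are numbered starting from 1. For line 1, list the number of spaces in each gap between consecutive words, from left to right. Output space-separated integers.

Line 1: ['window', 'wind', 'from', 'by'] (min_width=19, slack=4)
Line 2: ['message', 'brick', 'absolute'] (min_width=22, slack=1)
Line 3: ['journey', 'make', 'how', 'pepper'] (min_width=23, slack=0)

Answer: 3 2 2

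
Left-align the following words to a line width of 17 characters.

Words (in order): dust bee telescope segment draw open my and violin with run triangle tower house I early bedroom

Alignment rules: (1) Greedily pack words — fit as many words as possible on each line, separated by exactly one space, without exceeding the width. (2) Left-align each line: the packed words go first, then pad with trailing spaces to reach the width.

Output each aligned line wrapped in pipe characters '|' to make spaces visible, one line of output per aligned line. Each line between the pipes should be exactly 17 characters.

Line 1: ['dust', 'bee'] (min_width=8, slack=9)
Line 2: ['telescope', 'segment'] (min_width=17, slack=0)
Line 3: ['draw', 'open', 'my', 'and'] (min_width=16, slack=1)
Line 4: ['violin', 'with', 'run'] (min_width=15, slack=2)
Line 5: ['triangle', 'tower'] (min_width=14, slack=3)
Line 6: ['house', 'I', 'early'] (min_width=13, slack=4)
Line 7: ['bedroom'] (min_width=7, slack=10)

Answer: |dust bee         |
|telescope segment|
|draw open my and |
|violin with run  |
|triangle tower   |
|house I early    |
|bedroom          |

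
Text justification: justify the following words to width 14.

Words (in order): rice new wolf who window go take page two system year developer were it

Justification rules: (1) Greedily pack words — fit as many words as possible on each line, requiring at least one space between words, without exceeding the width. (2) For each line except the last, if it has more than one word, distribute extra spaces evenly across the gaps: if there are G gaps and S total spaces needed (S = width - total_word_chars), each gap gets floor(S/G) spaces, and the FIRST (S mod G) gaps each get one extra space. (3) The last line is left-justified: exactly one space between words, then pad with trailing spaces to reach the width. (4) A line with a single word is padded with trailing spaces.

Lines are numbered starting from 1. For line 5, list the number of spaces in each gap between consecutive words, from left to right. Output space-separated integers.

Line 1: ['rice', 'new', 'wolf'] (min_width=13, slack=1)
Line 2: ['who', 'window', 'go'] (min_width=13, slack=1)
Line 3: ['take', 'page', 'two'] (min_width=13, slack=1)
Line 4: ['system', 'year'] (min_width=11, slack=3)
Line 5: ['developer', 'were'] (min_width=14, slack=0)
Line 6: ['it'] (min_width=2, slack=12)

Answer: 1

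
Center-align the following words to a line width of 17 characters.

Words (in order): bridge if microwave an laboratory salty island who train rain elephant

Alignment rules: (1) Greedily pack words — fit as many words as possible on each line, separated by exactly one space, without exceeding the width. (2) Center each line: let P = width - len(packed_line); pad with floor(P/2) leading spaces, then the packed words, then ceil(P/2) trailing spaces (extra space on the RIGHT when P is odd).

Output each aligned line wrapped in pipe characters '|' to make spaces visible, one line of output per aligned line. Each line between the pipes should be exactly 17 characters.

Answer: |    bridge if    |
|  microwave an   |
|laboratory salty |
|island who train |
|  rain elephant  |

Derivation:
Line 1: ['bridge', 'if'] (min_width=9, slack=8)
Line 2: ['microwave', 'an'] (min_width=12, slack=5)
Line 3: ['laboratory', 'salty'] (min_width=16, slack=1)
Line 4: ['island', 'who', 'train'] (min_width=16, slack=1)
Line 5: ['rain', 'elephant'] (min_width=13, slack=4)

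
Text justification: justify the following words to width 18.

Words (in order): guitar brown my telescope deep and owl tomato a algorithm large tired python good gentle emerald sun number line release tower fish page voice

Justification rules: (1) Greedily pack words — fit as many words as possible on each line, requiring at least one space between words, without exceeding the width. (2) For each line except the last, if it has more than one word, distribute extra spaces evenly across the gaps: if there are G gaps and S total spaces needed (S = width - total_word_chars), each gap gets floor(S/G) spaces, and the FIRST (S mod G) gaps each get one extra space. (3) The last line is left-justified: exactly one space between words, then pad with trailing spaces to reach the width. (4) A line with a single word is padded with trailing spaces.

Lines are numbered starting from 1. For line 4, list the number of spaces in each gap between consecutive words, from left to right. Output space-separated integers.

Line 1: ['guitar', 'brown', 'my'] (min_width=15, slack=3)
Line 2: ['telescope', 'deep', 'and'] (min_width=18, slack=0)
Line 3: ['owl', 'tomato', 'a'] (min_width=12, slack=6)
Line 4: ['algorithm', 'large'] (min_width=15, slack=3)
Line 5: ['tired', 'python', 'good'] (min_width=17, slack=1)
Line 6: ['gentle', 'emerald', 'sun'] (min_width=18, slack=0)
Line 7: ['number', 'line'] (min_width=11, slack=7)
Line 8: ['release', 'tower', 'fish'] (min_width=18, slack=0)
Line 9: ['page', 'voice'] (min_width=10, slack=8)

Answer: 4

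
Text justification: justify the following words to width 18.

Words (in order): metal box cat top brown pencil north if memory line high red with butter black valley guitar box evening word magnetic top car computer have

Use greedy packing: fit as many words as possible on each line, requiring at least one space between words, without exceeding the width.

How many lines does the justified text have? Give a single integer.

Line 1: ['metal', 'box', 'cat', 'top'] (min_width=17, slack=1)
Line 2: ['brown', 'pencil', 'north'] (min_width=18, slack=0)
Line 3: ['if', 'memory', 'line'] (min_width=14, slack=4)
Line 4: ['high', 'red', 'with'] (min_width=13, slack=5)
Line 5: ['butter', 'black'] (min_width=12, slack=6)
Line 6: ['valley', 'guitar', 'box'] (min_width=17, slack=1)
Line 7: ['evening', 'word'] (min_width=12, slack=6)
Line 8: ['magnetic', 'top', 'car'] (min_width=16, slack=2)
Line 9: ['computer', 'have'] (min_width=13, slack=5)
Total lines: 9

Answer: 9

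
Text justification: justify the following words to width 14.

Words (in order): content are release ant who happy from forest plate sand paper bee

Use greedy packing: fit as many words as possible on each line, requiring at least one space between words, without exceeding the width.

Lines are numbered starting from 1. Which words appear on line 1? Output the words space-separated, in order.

Answer: content are

Derivation:
Line 1: ['content', 'are'] (min_width=11, slack=3)
Line 2: ['release', 'ant'] (min_width=11, slack=3)
Line 3: ['who', 'happy', 'from'] (min_width=14, slack=0)
Line 4: ['forest', 'plate'] (min_width=12, slack=2)
Line 5: ['sand', 'paper', 'bee'] (min_width=14, slack=0)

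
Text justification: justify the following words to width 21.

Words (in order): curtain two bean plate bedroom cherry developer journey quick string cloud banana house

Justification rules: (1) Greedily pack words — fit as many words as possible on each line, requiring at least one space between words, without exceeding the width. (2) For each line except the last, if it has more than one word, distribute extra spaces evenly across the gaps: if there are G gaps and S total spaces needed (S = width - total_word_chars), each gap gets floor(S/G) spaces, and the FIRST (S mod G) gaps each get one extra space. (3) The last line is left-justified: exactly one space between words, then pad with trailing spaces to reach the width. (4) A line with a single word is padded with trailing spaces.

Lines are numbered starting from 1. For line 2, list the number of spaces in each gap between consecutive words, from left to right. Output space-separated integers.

Line 1: ['curtain', 'two', 'bean'] (min_width=16, slack=5)
Line 2: ['plate', 'bedroom', 'cherry'] (min_width=20, slack=1)
Line 3: ['developer', 'journey'] (min_width=17, slack=4)
Line 4: ['quick', 'string', 'cloud'] (min_width=18, slack=3)
Line 5: ['banana', 'house'] (min_width=12, slack=9)

Answer: 2 1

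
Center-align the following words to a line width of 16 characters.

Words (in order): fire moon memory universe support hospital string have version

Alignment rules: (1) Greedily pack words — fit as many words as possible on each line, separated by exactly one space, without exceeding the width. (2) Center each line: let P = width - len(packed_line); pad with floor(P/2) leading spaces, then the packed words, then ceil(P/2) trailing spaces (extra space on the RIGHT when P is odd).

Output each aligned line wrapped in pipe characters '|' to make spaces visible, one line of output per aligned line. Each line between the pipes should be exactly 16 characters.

Line 1: ['fire', 'moon', 'memory'] (min_width=16, slack=0)
Line 2: ['universe', 'support'] (min_width=16, slack=0)
Line 3: ['hospital', 'string'] (min_width=15, slack=1)
Line 4: ['have', 'version'] (min_width=12, slack=4)

Answer: |fire moon memory|
|universe support|
|hospital string |
|  have version  |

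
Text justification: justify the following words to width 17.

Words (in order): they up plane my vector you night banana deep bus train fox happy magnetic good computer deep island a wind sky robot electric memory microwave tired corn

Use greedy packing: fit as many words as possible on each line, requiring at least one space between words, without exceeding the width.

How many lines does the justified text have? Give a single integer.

Line 1: ['they', 'up', 'plane', 'my'] (min_width=16, slack=1)
Line 2: ['vector', 'you', 'night'] (min_width=16, slack=1)
Line 3: ['banana', 'deep', 'bus'] (min_width=15, slack=2)
Line 4: ['train', 'fox', 'happy'] (min_width=15, slack=2)
Line 5: ['magnetic', 'good'] (min_width=13, slack=4)
Line 6: ['computer', 'deep'] (min_width=13, slack=4)
Line 7: ['island', 'a', 'wind', 'sky'] (min_width=17, slack=0)
Line 8: ['robot', 'electric'] (min_width=14, slack=3)
Line 9: ['memory', 'microwave'] (min_width=16, slack=1)
Line 10: ['tired', 'corn'] (min_width=10, slack=7)
Total lines: 10

Answer: 10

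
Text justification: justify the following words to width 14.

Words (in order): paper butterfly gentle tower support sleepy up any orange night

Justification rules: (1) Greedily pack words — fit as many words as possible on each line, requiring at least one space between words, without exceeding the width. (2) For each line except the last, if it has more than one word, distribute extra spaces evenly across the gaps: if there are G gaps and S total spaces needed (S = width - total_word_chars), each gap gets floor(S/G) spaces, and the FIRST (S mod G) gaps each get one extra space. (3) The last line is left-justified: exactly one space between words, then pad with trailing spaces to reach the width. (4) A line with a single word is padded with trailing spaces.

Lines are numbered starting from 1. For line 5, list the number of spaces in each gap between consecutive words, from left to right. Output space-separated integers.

Line 1: ['paper'] (min_width=5, slack=9)
Line 2: ['butterfly'] (min_width=9, slack=5)
Line 3: ['gentle', 'tower'] (min_width=12, slack=2)
Line 4: ['support', 'sleepy'] (min_width=14, slack=0)
Line 5: ['up', 'any', 'orange'] (min_width=13, slack=1)
Line 6: ['night'] (min_width=5, slack=9)

Answer: 2 1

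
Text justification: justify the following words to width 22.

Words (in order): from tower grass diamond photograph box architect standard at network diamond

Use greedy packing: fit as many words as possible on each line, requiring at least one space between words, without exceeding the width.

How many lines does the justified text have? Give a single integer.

Line 1: ['from', 'tower', 'grass'] (min_width=16, slack=6)
Line 2: ['diamond', 'photograph', 'box'] (min_width=22, slack=0)
Line 3: ['architect', 'standard', 'at'] (min_width=21, slack=1)
Line 4: ['network', 'diamond'] (min_width=15, slack=7)
Total lines: 4

Answer: 4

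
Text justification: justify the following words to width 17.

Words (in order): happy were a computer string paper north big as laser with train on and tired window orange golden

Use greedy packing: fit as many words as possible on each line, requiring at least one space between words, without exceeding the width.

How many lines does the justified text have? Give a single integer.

Line 1: ['happy', 'were', 'a'] (min_width=12, slack=5)
Line 2: ['computer', 'string'] (min_width=15, slack=2)
Line 3: ['paper', 'north', 'big'] (min_width=15, slack=2)
Line 4: ['as', 'laser', 'with'] (min_width=13, slack=4)
Line 5: ['train', 'on', 'and'] (min_width=12, slack=5)
Line 6: ['tired', 'window'] (min_width=12, slack=5)
Line 7: ['orange', 'golden'] (min_width=13, slack=4)
Total lines: 7

Answer: 7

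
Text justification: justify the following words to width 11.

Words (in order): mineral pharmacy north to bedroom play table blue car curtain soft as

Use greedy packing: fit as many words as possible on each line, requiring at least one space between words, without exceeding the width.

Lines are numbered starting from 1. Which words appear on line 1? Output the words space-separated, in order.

Answer: mineral

Derivation:
Line 1: ['mineral'] (min_width=7, slack=4)
Line 2: ['pharmacy'] (min_width=8, slack=3)
Line 3: ['north', 'to'] (min_width=8, slack=3)
Line 4: ['bedroom'] (min_width=7, slack=4)
Line 5: ['play', 'table'] (min_width=10, slack=1)
Line 6: ['blue', 'car'] (min_width=8, slack=3)
Line 7: ['curtain'] (min_width=7, slack=4)
Line 8: ['soft', 'as'] (min_width=7, slack=4)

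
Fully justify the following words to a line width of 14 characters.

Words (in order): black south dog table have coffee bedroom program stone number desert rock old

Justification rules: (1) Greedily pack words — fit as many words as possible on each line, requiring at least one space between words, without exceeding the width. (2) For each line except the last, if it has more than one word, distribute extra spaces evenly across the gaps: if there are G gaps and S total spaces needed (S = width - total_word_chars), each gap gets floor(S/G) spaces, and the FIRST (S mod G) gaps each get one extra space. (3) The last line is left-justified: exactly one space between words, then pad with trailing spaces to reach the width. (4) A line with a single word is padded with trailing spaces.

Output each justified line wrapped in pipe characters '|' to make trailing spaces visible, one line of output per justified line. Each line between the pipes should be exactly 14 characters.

Answer: |black    south|
|dog table have|
|coffee bedroom|
|program  stone|
|number  desert|
|rock old      |

Derivation:
Line 1: ['black', 'south'] (min_width=11, slack=3)
Line 2: ['dog', 'table', 'have'] (min_width=14, slack=0)
Line 3: ['coffee', 'bedroom'] (min_width=14, slack=0)
Line 4: ['program', 'stone'] (min_width=13, slack=1)
Line 5: ['number', 'desert'] (min_width=13, slack=1)
Line 6: ['rock', 'old'] (min_width=8, slack=6)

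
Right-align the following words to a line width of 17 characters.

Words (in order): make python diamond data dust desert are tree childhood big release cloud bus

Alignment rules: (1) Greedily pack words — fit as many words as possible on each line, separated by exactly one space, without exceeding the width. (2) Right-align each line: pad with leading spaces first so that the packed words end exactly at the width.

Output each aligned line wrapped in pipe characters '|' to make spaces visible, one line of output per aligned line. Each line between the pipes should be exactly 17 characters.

Answer: |      make python|
|diamond data dust|
|  desert are tree|
|    childhood big|
|release cloud bus|

Derivation:
Line 1: ['make', 'python'] (min_width=11, slack=6)
Line 2: ['diamond', 'data', 'dust'] (min_width=17, slack=0)
Line 3: ['desert', 'are', 'tree'] (min_width=15, slack=2)
Line 4: ['childhood', 'big'] (min_width=13, slack=4)
Line 5: ['release', 'cloud', 'bus'] (min_width=17, slack=0)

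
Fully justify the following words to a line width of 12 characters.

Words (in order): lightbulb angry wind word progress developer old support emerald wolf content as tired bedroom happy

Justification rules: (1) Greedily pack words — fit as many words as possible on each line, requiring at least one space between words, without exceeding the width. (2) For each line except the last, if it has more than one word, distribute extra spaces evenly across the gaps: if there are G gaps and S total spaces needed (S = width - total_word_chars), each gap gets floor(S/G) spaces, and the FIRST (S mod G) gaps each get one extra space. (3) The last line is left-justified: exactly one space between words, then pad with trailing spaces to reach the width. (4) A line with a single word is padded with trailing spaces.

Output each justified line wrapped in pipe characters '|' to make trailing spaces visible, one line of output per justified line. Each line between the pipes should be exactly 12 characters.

Answer: |lightbulb   |
|angry   wind|
|word        |
|progress    |
|developer   |
|old  support|
|emerald wolf|
|content   as|
|tired       |
|bedroom     |
|happy       |

Derivation:
Line 1: ['lightbulb'] (min_width=9, slack=3)
Line 2: ['angry', 'wind'] (min_width=10, slack=2)
Line 3: ['word'] (min_width=4, slack=8)
Line 4: ['progress'] (min_width=8, slack=4)
Line 5: ['developer'] (min_width=9, slack=3)
Line 6: ['old', 'support'] (min_width=11, slack=1)
Line 7: ['emerald', 'wolf'] (min_width=12, slack=0)
Line 8: ['content', 'as'] (min_width=10, slack=2)
Line 9: ['tired'] (min_width=5, slack=7)
Line 10: ['bedroom'] (min_width=7, slack=5)
Line 11: ['happy'] (min_width=5, slack=7)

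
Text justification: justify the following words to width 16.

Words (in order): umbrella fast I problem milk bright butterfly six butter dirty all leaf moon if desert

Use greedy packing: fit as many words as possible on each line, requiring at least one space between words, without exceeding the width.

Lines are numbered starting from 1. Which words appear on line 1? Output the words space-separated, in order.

Answer: umbrella fast I

Derivation:
Line 1: ['umbrella', 'fast', 'I'] (min_width=15, slack=1)
Line 2: ['problem', 'milk'] (min_width=12, slack=4)
Line 3: ['bright', 'butterfly'] (min_width=16, slack=0)
Line 4: ['six', 'butter', 'dirty'] (min_width=16, slack=0)
Line 5: ['all', 'leaf', 'moon', 'if'] (min_width=16, slack=0)
Line 6: ['desert'] (min_width=6, slack=10)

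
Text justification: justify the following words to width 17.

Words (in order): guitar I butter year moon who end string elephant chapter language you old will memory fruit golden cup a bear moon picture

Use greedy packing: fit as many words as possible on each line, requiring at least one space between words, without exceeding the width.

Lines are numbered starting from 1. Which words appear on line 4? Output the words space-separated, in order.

Line 1: ['guitar', 'I', 'butter'] (min_width=15, slack=2)
Line 2: ['year', 'moon', 'who', 'end'] (min_width=17, slack=0)
Line 3: ['string', 'elephant'] (min_width=15, slack=2)
Line 4: ['chapter', 'language'] (min_width=16, slack=1)
Line 5: ['you', 'old', 'will'] (min_width=12, slack=5)
Line 6: ['memory', 'fruit'] (min_width=12, slack=5)
Line 7: ['golden', 'cup', 'a', 'bear'] (min_width=17, slack=0)
Line 8: ['moon', 'picture'] (min_width=12, slack=5)

Answer: chapter language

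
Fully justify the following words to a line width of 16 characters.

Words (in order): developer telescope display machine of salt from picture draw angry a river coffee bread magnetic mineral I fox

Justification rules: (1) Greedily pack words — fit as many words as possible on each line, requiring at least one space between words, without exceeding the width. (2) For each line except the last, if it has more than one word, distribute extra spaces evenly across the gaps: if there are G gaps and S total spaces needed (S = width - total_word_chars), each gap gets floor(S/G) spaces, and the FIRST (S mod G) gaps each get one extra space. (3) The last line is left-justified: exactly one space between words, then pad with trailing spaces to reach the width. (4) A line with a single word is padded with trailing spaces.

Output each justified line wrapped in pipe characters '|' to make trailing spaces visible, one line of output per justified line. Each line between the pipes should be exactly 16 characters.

Line 1: ['developer'] (min_width=9, slack=7)
Line 2: ['telescope'] (min_width=9, slack=7)
Line 3: ['display', 'machine'] (min_width=15, slack=1)
Line 4: ['of', 'salt', 'from'] (min_width=12, slack=4)
Line 5: ['picture', 'draw'] (min_width=12, slack=4)
Line 6: ['angry', 'a', 'river'] (min_width=13, slack=3)
Line 7: ['coffee', 'bread'] (min_width=12, slack=4)
Line 8: ['magnetic', 'mineral'] (min_width=16, slack=0)
Line 9: ['I', 'fox'] (min_width=5, slack=11)

Answer: |developer       |
|telescope       |
|display  machine|
|of   salt   from|
|picture     draw|
|angry   a  river|
|coffee     bread|
|magnetic mineral|
|I fox           |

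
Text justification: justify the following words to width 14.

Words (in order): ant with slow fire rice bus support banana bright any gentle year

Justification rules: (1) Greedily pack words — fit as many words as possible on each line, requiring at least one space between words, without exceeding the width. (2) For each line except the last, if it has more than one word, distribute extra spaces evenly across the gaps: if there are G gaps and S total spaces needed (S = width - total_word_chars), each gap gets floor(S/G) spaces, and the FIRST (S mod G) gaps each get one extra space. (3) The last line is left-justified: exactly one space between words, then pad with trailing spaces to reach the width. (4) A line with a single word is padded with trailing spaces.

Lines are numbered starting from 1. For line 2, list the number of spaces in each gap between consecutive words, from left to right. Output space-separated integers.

Line 1: ['ant', 'with', 'slow'] (min_width=13, slack=1)
Line 2: ['fire', 'rice', 'bus'] (min_width=13, slack=1)
Line 3: ['support', 'banana'] (min_width=14, slack=0)
Line 4: ['bright', 'any'] (min_width=10, slack=4)
Line 5: ['gentle', 'year'] (min_width=11, slack=3)

Answer: 2 1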